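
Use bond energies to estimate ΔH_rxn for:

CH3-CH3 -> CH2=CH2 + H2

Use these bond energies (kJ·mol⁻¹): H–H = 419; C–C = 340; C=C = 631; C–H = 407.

Bonds broken (reactants):
  C–C: 1 × 340 = 340
  C–H: 6 × 407 = 2442
  Σ(broken) = 2782 kJ
Bonds formed (products):
  C–H: 4 × 407 = 1628
  C=C: 1 × 631 = 631
  H–H: 1 × 419 = 419
  Σ(formed) = 2678 kJ
ΔH = Σ(broken) − Σ(formed) = 2782 − 2678 = +104 kJ

ΔH ≈ +104 kJ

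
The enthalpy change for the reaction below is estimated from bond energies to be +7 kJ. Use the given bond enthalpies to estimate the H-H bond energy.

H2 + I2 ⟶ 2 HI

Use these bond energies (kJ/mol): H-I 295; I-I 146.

Let D be the H-H bond energy.
Σ(broken) = 1×D + 1×146 = 146 + D
Σ(formed) = 2×295 = 590
ΔH = Σ(broken) − Σ(formed) = (146 + D) − (590) = −444 + D
Setting this equal to +7 kJ gives D = 451 kJ/mol.

D(H-H) ≈ 451 kJ/mol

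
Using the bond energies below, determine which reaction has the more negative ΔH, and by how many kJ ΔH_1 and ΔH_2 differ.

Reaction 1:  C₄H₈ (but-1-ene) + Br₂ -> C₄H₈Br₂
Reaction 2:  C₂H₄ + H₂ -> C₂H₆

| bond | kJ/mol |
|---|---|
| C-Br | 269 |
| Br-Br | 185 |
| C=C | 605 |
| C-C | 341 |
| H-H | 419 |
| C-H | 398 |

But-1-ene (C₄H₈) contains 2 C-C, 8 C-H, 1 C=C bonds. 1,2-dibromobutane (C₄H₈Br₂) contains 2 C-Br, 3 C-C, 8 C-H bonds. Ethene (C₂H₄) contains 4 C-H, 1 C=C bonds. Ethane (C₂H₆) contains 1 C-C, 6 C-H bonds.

Reaction 1:
  Bonds broken (reactants):
    Br-Br: 1 × 185 = 185
    C-C: 2 × 341 = 682
    C-H: 8 × 398 = 3184
    C=C: 1 × 605 = 605
    Σ(broken) = 4656 kJ
  Bonds formed (products):
    C-Br: 2 × 269 = 538
    C-C: 3 × 341 = 1023
    C-H: 8 × 398 = 3184
    Σ(formed) = 4745 kJ
  ΔH_1 = 4656 − 4745 = −89 kJ
Reaction 2:
  Bonds broken (reactants):
    C-H: 4 × 398 = 1592
    C=C: 1 × 605 = 605
    H-H: 1 × 419 = 419
    Σ(broken) = 2616 kJ
  Bonds formed (products):
    C-C: 1 × 341 = 341
    C-H: 6 × 398 = 2388
    Σ(formed) = 2729 kJ
  ΔH_2 = 2616 − 2729 = −113 kJ
ΔH_1 − ΔH_2 = +24 kJ, so reaction 2 has the more negative ΔH; |ΔH_1 − ΔH_2| = 24 kJ.

Reaction 2, by 24 kJ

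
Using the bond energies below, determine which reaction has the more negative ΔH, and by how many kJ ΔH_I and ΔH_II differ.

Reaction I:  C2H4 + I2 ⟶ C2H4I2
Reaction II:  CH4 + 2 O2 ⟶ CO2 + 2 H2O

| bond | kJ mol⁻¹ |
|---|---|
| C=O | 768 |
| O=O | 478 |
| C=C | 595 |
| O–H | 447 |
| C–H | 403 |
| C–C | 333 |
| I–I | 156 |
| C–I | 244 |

Reaction II, by 686 kJ

Reaction I:
  Bonds broken (reactants):
    C–H: 4 × 403 = 1612
    C=C: 1 × 595 = 595
    I–I: 1 × 156 = 156
    Σ(broken) = 2363 kJ
  Bonds formed (products):
    C–C: 1 × 333 = 333
    C–H: 4 × 403 = 1612
    C–I: 2 × 244 = 488
    Σ(formed) = 2433 kJ
  ΔH_I = 2363 − 2433 = −70 kJ
Reaction II:
  Bonds broken (reactants):
    C–H: 4 × 403 = 1612
    O=O: 2 × 478 = 956
    Σ(broken) = 2568 kJ
  Bonds formed (products):
    C=O: 2 × 768 = 1536
    O–H: 4 × 447 = 1788
    Σ(formed) = 3324 kJ
  ΔH_II = 2568 − 3324 = −756 kJ
ΔH_I − ΔH_II = +686 kJ, so reaction II has the more negative ΔH; |ΔH_I − ΔH_II| = 686 kJ.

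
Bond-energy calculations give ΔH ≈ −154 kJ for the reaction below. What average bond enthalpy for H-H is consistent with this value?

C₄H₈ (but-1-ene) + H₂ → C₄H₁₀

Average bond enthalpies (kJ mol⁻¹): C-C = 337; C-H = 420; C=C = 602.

Let D be the H-H bond energy.
Σ(broken) = 2×337 + 8×420 + 1×602 + 1×D = 4636 + D
Σ(formed) = 3×337 + 10×420 = 5211
ΔH = Σ(broken) − Σ(formed) = (4636 + D) − (5211) = −575 + D
Setting this equal to −154 kJ gives D = 421 kJ/mol.

D(H-H) ≈ 421 kJ/mol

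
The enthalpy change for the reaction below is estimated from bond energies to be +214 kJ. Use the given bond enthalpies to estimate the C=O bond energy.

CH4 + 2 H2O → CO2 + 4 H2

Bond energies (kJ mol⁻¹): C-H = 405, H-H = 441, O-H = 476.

D(C=O) ≈ 773 kJ/mol

Let D be the C=O bond energy.
Σ(broken) = 4×405 + 4×476 = 3524
Σ(formed) = 2×D + 4×441 = 1764 + 2D
ΔH = Σ(broken) − Σ(formed) = (3524) − (1764 + 2D) = +1760 − 2D
Setting this equal to +214 kJ gives 2D = 1546, so D = 773 kJ/mol.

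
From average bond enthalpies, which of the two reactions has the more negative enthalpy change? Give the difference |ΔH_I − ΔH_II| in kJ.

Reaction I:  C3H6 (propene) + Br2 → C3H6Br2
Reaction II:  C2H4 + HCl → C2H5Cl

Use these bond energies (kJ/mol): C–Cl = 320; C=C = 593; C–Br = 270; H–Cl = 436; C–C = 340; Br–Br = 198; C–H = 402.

Reaction I:
  Bonds broken (reactants):
    Br–Br: 1 × 198 = 198
    C–C: 1 × 340 = 340
    C–H: 6 × 402 = 2412
    C=C: 1 × 593 = 593
    Σ(broken) = 3543 kJ
  Bonds formed (products):
    C–Br: 2 × 270 = 540
    C–C: 2 × 340 = 680
    C–H: 6 × 402 = 2412
    Σ(formed) = 3632 kJ
  ΔH_I = 3543 − 3632 = −89 kJ
Reaction II:
  Bonds broken (reactants):
    C–H: 4 × 402 = 1608
    C=C: 1 × 593 = 593
    H–Cl: 1 × 436 = 436
    Σ(broken) = 2637 kJ
  Bonds formed (products):
    C–C: 1 × 340 = 340
    C–Cl: 1 × 320 = 320
    C–H: 5 × 402 = 2010
    Σ(formed) = 2670 kJ
  ΔH_II = 2637 − 2670 = −33 kJ
ΔH_I − ΔH_II = −56 kJ, so reaction I has the more negative ΔH; |ΔH_I − ΔH_II| = 56 kJ.

Reaction I, by 56 kJ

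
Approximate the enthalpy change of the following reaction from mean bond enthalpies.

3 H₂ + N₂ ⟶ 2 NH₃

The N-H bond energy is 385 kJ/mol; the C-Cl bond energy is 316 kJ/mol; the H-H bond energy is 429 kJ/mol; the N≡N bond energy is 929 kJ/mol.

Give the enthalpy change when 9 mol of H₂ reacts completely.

ΔH = −282 kJ

Bonds broken (reactants):
  H-H: 3 × 429 = 1287
  N≡N: 1 × 929 = 929
  Σ(broken) = 2216 kJ
Bonds formed (products):
  N-H: 6 × 385 = 2310
  Σ(formed) = 2310 kJ
ΔH = Σ(broken) − Σ(formed) = 2216 − 2310 = −94 kJ
For 3× the reaction as written: 3 × (−94) = −282 kJ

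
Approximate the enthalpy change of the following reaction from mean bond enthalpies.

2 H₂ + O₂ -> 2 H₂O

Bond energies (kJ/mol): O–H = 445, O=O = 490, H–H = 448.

ΔH ≈ −394 kJ

Bonds broken (reactants):
  H–H: 2 × 448 = 896
  O=O: 1 × 490 = 490
  Σ(broken) = 1386 kJ
Bonds formed (products):
  O–H: 4 × 445 = 1780
  Σ(formed) = 1780 kJ
ΔH = Σ(broken) − Σ(formed) = 1386 − 1780 = −394 kJ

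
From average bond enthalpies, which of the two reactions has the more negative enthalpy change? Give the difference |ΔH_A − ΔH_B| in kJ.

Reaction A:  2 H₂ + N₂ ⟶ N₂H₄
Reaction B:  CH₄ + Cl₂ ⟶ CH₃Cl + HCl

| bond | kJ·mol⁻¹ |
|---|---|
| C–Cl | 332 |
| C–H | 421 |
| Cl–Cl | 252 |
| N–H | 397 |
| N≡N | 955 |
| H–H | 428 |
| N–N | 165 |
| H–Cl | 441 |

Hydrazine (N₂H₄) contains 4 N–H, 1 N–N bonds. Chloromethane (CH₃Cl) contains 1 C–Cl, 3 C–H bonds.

Reaction A:
  Bonds broken (reactants):
    H–H: 2 × 428 = 856
    N≡N: 1 × 955 = 955
    Σ(broken) = 1811 kJ
  Bonds formed (products):
    N–H: 4 × 397 = 1588
    N–N: 1 × 165 = 165
    Σ(formed) = 1753 kJ
  ΔH_A = 1811 − 1753 = +58 kJ
Reaction B:
  Bonds broken (reactants):
    C–H: 4 × 421 = 1684
    Cl–Cl: 1 × 252 = 252
    Σ(broken) = 1936 kJ
  Bonds formed (products):
    C–Cl: 1 × 332 = 332
    C–H: 3 × 421 = 1263
    H–Cl: 1 × 441 = 441
    Σ(formed) = 2036 kJ
  ΔH_B = 1936 − 2036 = −100 kJ
ΔH_A − ΔH_B = +158 kJ, so reaction B has the more negative ΔH; |ΔH_A − ΔH_B| = 158 kJ.

Reaction B, by 158 kJ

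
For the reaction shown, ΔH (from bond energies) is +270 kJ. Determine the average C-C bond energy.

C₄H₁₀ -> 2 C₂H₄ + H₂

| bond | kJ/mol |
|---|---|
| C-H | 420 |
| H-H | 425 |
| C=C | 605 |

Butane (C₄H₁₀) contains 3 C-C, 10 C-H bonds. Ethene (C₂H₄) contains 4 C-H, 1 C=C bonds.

D(C-C) ≈ 355 kJ/mol

Let D be the C-C bond energy.
Σ(broken) = 3×D + 10×420 = 4200 + 3D
Σ(formed) = 8×420 + 2×605 + 1×425 = 4995
ΔH = Σ(broken) − Σ(formed) = (4200 + 3D) − (4995) = −795 + 3D
Setting this equal to +270 kJ gives 3D = 1065, so D = 355 kJ/mol.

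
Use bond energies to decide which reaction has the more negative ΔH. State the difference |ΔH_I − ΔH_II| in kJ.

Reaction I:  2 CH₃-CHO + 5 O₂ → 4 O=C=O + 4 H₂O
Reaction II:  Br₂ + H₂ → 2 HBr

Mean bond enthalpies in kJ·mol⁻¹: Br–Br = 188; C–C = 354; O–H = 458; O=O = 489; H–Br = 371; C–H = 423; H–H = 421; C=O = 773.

Reaction I:
  Bonds broken (reactants):
    C–C: 2 × 354 = 708
    C–H: 8 × 423 = 3384
    C=O: 2 × 773 = 1546
    O=O: 5 × 489 = 2445
    Σ(broken) = 8083 kJ
  Bonds formed (products):
    C=O: 8 × 773 = 6184
    O–H: 8 × 458 = 3664
    Σ(formed) = 9848 kJ
  ΔH_I = 8083 − 9848 = −1765 kJ
Reaction II:
  Bonds broken (reactants):
    Br–Br: 1 × 188 = 188
    H–H: 1 × 421 = 421
    Σ(broken) = 609 kJ
  Bonds formed (products):
    H–Br: 2 × 371 = 742
    Σ(formed) = 742 kJ
  ΔH_II = 609 − 742 = −133 kJ
ΔH_I − ΔH_II = −1632 kJ, so reaction I has the more negative ΔH; |ΔH_I − ΔH_II| = 1632 kJ.

Reaction I, by 1632 kJ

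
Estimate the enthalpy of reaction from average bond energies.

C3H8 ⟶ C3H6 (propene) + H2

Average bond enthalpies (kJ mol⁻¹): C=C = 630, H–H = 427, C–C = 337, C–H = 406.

ΔH ≈ +92 kJ

Bonds broken (reactants):
  C–C: 2 × 337 = 674
  C–H: 8 × 406 = 3248
  Σ(broken) = 3922 kJ
Bonds formed (products):
  C–C: 1 × 337 = 337
  C–H: 6 × 406 = 2436
  C=C: 1 × 630 = 630
  H–H: 1 × 427 = 427
  Σ(formed) = 3830 kJ
ΔH = Σ(broken) − Σ(formed) = 3922 − 3830 = +92 kJ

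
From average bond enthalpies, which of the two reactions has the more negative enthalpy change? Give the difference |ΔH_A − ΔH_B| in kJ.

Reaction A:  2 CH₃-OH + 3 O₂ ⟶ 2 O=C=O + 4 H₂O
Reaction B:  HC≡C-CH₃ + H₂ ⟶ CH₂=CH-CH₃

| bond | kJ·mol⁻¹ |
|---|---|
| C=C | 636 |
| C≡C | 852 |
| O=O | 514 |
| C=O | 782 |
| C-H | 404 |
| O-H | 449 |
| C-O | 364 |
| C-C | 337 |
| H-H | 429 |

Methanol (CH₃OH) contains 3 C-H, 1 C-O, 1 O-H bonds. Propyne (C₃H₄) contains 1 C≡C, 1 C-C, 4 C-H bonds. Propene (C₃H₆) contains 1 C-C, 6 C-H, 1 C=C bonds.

Reaction A:
  Bonds broken (reactants):
    C-H: 6 × 404 = 2424
    C-O: 2 × 364 = 728
    O-H: 2 × 449 = 898
    O=O: 3 × 514 = 1542
    Σ(broken) = 5592 kJ
  Bonds formed (products):
    C=O: 4 × 782 = 3128
    O-H: 8 × 449 = 3592
    Σ(formed) = 6720 kJ
  ΔH_A = 5592 − 6720 = −1128 kJ
Reaction B:
  Bonds broken (reactants):
    C≡C: 1 × 852 = 852
    C-C: 1 × 337 = 337
    C-H: 4 × 404 = 1616
    H-H: 1 × 429 = 429
    Σ(broken) = 3234 kJ
  Bonds formed (products):
    C-C: 1 × 337 = 337
    C-H: 6 × 404 = 2424
    C=C: 1 × 636 = 636
    Σ(formed) = 3397 kJ
  ΔH_B = 3234 − 3397 = −163 kJ
ΔH_A − ΔH_B = −965 kJ, so reaction A has the more negative ΔH; |ΔH_A − ΔH_B| = 965 kJ.

Reaction A, by 965 kJ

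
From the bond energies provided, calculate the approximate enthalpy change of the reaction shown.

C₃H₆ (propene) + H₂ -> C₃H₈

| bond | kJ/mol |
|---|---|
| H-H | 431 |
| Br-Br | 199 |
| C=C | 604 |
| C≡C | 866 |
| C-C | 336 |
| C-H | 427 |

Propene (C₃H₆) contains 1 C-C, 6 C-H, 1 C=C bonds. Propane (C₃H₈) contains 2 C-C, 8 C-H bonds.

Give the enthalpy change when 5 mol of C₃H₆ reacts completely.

ΔH = −775 kJ

Bonds broken (reactants):
  C-C: 1 × 336 = 336
  C-H: 6 × 427 = 2562
  C=C: 1 × 604 = 604
  H-H: 1 × 431 = 431
  Σ(broken) = 3933 kJ
Bonds formed (products):
  C-C: 2 × 336 = 672
  C-H: 8 × 427 = 3416
  Σ(formed) = 4088 kJ
ΔH = Σ(broken) − Σ(formed) = 3933 − 4088 = −155 kJ
For 5× the reaction as written: 5 × (−155) = −775 kJ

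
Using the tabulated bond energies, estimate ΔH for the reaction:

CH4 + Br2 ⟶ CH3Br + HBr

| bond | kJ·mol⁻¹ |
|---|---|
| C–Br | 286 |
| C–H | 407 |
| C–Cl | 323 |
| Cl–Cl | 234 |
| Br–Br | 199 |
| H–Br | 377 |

ΔH ≈ −57 kJ

Bonds broken (reactants):
  Br–Br: 1 × 199 = 199
  C–H: 4 × 407 = 1628
  Σ(broken) = 1827 kJ
Bonds formed (products):
  C–Br: 1 × 286 = 286
  C–H: 3 × 407 = 1221
  H–Br: 1 × 377 = 377
  Σ(formed) = 1884 kJ
ΔH = Σ(broken) − Σ(formed) = 1827 − 1884 = −57 kJ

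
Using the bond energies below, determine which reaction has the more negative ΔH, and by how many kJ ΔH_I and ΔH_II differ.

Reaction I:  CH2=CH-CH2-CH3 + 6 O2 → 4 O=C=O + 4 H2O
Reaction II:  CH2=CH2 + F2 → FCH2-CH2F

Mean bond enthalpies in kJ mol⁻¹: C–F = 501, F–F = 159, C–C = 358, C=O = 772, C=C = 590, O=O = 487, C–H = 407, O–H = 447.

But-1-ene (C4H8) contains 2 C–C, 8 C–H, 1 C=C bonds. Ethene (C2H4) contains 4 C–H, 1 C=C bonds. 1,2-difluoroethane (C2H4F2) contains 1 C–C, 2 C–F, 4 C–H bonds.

Reaction I:
  Bonds broken (reactants):
    C–C: 2 × 358 = 716
    C–H: 8 × 407 = 3256
    C=C: 1 × 590 = 590
    O=O: 6 × 487 = 2922
    Σ(broken) = 7484 kJ
  Bonds formed (products):
    C=O: 8 × 772 = 6176
    O–H: 8 × 447 = 3576
    Σ(formed) = 9752 kJ
  ΔH_I = 7484 − 9752 = −2268 kJ
Reaction II:
  Bonds broken (reactants):
    C–H: 4 × 407 = 1628
    C=C: 1 × 590 = 590
    F–F: 1 × 159 = 159
    Σ(broken) = 2377 kJ
  Bonds formed (products):
    C–C: 1 × 358 = 358
    C–F: 2 × 501 = 1002
    C–H: 4 × 407 = 1628
    Σ(formed) = 2988 kJ
  ΔH_II = 2377 − 2988 = −611 kJ
ΔH_I − ΔH_II = −1657 kJ, so reaction I has the more negative ΔH; |ΔH_I − ΔH_II| = 1657 kJ.

Reaction I, by 1657 kJ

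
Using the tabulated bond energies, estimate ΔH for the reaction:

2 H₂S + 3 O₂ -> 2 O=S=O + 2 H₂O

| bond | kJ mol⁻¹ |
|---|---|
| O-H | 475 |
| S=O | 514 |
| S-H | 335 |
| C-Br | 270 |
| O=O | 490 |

ΔH ≈ −1146 kJ

Bonds broken (reactants):
  O=O: 3 × 490 = 1470
  S-H: 4 × 335 = 1340
  Σ(broken) = 2810 kJ
Bonds formed (products):
  O-H: 4 × 475 = 1900
  S=O: 4 × 514 = 2056
  Σ(formed) = 3956 kJ
ΔH = Σ(broken) − Σ(formed) = 2810 − 3956 = −1146 kJ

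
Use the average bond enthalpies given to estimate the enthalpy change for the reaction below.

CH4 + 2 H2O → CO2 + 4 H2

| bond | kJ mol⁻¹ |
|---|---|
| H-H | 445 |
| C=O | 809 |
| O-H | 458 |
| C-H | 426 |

Bonds broken (reactants):
  C-H: 4 × 426 = 1704
  O-H: 4 × 458 = 1832
  Σ(broken) = 3536 kJ
Bonds formed (products):
  C=O: 2 × 809 = 1618
  H-H: 4 × 445 = 1780
  Σ(formed) = 3398 kJ
ΔH = Σ(broken) − Σ(formed) = 3536 − 3398 = +138 kJ

ΔH ≈ +138 kJ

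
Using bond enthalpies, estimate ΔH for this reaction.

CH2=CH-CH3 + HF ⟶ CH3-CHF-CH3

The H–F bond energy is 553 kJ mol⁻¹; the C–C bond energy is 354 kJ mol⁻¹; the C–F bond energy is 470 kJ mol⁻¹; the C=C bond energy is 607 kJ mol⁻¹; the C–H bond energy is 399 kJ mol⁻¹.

Bonds broken (reactants):
  C–C: 1 × 354 = 354
  C–H: 6 × 399 = 2394
  C=C: 1 × 607 = 607
  H–F: 1 × 553 = 553
  Σ(broken) = 3908 kJ
Bonds formed (products):
  C–C: 2 × 354 = 708
  C–F: 1 × 470 = 470
  C–H: 7 × 399 = 2793
  Σ(formed) = 3971 kJ
ΔH = Σ(broken) − Σ(formed) = 3908 − 3971 = −63 kJ

ΔH ≈ −63 kJ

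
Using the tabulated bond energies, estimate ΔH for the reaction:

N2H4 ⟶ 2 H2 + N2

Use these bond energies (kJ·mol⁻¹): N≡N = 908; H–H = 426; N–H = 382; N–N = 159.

Bonds broken (reactants):
  N–H: 4 × 382 = 1528
  N–N: 1 × 159 = 159
  Σ(broken) = 1687 kJ
Bonds formed (products):
  H–H: 2 × 426 = 852
  N≡N: 1 × 908 = 908
  Σ(formed) = 1760 kJ
ΔH = Σ(broken) − Σ(formed) = 1687 − 1760 = −73 kJ

ΔH ≈ −73 kJ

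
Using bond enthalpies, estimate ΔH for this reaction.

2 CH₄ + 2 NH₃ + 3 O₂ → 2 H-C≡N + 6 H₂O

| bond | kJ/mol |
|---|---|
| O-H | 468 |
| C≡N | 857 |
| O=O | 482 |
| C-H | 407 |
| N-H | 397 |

Bonds broken (reactants):
  C-H: 8 × 407 = 3256
  N-H: 6 × 397 = 2382
  O=O: 3 × 482 = 1446
  Σ(broken) = 7084 kJ
Bonds formed (products):
  C≡N: 2 × 857 = 1714
  C-H: 2 × 407 = 814
  O-H: 12 × 468 = 5616
  Σ(formed) = 8144 kJ
ΔH = Σ(broken) − Σ(formed) = 7084 − 8144 = −1060 kJ

ΔH ≈ −1060 kJ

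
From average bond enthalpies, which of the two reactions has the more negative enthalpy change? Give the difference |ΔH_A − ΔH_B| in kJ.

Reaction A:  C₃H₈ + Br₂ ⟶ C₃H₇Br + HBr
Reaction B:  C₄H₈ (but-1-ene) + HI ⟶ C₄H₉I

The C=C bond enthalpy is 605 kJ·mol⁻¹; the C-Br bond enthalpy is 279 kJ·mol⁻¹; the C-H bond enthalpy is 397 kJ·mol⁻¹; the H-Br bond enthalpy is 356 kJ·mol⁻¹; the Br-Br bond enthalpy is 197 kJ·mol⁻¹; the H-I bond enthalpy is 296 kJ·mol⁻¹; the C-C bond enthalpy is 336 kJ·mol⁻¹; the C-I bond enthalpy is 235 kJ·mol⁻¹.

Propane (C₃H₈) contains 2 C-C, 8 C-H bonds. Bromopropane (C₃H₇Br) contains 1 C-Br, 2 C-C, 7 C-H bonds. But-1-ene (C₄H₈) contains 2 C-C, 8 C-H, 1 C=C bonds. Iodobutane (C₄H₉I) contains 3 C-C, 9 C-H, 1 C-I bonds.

Reaction A:
  Bonds broken (reactants):
    Br-Br: 1 × 197 = 197
    C-C: 2 × 336 = 672
    C-H: 8 × 397 = 3176
    Σ(broken) = 4045 kJ
  Bonds formed (products):
    C-Br: 1 × 279 = 279
    C-C: 2 × 336 = 672
    C-H: 7 × 397 = 2779
    H-Br: 1 × 356 = 356
    Σ(formed) = 4086 kJ
  ΔH_A = 4045 − 4086 = −41 kJ
Reaction B:
  Bonds broken (reactants):
    C-C: 2 × 336 = 672
    C-H: 8 × 397 = 3176
    C=C: 1 × 605 = 605
    H-I: 1 × 296 = 296
    Σ(broken) = 4749 kJ
  Bonds formed (products):
    C-C: 3 × 336 = 1008
    C-H: 9 × 397 = 3573
    C-I: 1 × 235 = 235
    Σ(formed) = 4816 kJ
  ΔH_B = 4749 − 4816 = −67 kJ
ΔH_A − ΔH_B = +26 kJ, so reaction B has the more negative ΔH; |ΔH_A − ΔH_B| = 26 kJ.

Reaction B, by 26 kJ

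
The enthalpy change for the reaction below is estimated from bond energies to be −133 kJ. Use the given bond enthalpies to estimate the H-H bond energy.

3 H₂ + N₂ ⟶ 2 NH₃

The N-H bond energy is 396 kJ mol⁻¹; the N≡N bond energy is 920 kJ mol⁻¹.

D(H-H) ≈ 441 kJ/mol

Let D be the H-H bond energy.
Σ(broken) = 3×D + 1×920 = 920 + 3D
Σ(formed) = 6×396 = 2376
ΔH = Σ(broken) − Σ(formed) = (920 + 3D) − (2376) = −1456 + 3D
Setting this equal to −133 kJ gives 3D = 1323, so D = 441 kJ/mol.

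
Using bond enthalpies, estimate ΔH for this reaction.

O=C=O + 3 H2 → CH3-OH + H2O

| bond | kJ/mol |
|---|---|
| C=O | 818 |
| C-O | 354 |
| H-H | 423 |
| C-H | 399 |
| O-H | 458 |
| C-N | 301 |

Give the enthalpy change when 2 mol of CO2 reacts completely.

Bonds broken (reactants):
  C=O: 2 × 818 = 1636
  H-H: 3 × 423 = 1269
  Σ(broken) = 2905 kJ
Bonds formed (products):
  C-H: 3 × 399 = 1197
  C-O: 1 × 354 = 354
  O-H: 3 × 458 = 1374
  Σ(formed) = 2925 kJ
ΔH = Σ(broken) − Σ(formed) = 2905 − 2925 = −20 kJ
For 2× the reaction as written: 2 × (−20) = −40 kJ

ΔH = −40 kJ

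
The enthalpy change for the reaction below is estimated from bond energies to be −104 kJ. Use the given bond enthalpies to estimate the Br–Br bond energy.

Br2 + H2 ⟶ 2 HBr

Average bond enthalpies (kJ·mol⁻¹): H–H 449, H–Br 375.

Let D be the Br–Br bond energy.
Σ(broken) = 1×D + 1×449 = 449 + D
Σ(formed) = 2×375 = 750
ΔH = Σ(broken) − Σ(formed) = (449 + D) − (750) = −301 + D
Setting this equal to −104 kJ gives D = 197 kJ/mol.

D(Br–Br) ≈ 197 kJ/mol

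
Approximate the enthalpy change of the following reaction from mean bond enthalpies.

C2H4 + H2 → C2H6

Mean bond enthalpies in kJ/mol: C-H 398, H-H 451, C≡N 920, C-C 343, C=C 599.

ΔH ≈ −89 kJ

Bonds broken (reactants):
  C-H: 4 × 398 = 1592
  C=C: 1 × 599 = 599
  H-H: 1 × 451 = 451
  Σ(broken) = 2642 kJ
Bonds formed (products):
  C-C: 1 × 343 = 343
  C-H: 6 × 398 = 2388
  Σ(formed) = 2731 kJ
ΔH = Σ(broken) − Σ(formed) = 2642 − 2731 = −89 kJ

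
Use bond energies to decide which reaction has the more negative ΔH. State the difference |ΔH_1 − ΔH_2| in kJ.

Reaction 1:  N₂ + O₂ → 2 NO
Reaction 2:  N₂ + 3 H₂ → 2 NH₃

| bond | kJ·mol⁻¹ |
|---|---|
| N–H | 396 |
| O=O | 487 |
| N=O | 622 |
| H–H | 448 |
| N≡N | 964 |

Reaction 1:
  Bonds broken (reactants):
    N≡N: 1 × 964 = 964
    O=O: 1 × 487 = 487
    Σ(broken) = 1451 kJ
  Bonds formed (products):
    N=O: 2 × 622 = 1244
    Σ(formed) = 1244 kJ
  ΔH_1 = 1451 − 1244 = +207 kJ
Reaction 2:
  Bonds broken (reactants):
    H–H: 3 × 448 = 1344
    N≡N: 1 × 964 = 964
    Σ(broken) = 2308 kJ
  Bonds formed (products):
    N–H: 6 × 396 = 2376
    Σ(formed) = 2376 kJ
  ΔH_2 = 2308 − 2376 = −68 kJ
ΔH_1 − ΔH_2 = +275 kJ, so reaction 2 has the more negative ΔH; |ΔH_1 − ΔH_2| = 275 kJ.

Reaction 2, by 275 kJ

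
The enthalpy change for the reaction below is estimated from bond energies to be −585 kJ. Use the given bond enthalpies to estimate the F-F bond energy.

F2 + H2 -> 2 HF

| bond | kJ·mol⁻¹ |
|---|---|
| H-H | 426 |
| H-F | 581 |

D(F-F) ≈ 151 kJ/mol

Let D be the F-F bond energy.
Σ(broken) = 1×D + 1×426 = 426 + D
Σ(formed) = 2×581 = 1162
ΔH = Σ(broken) − Σ(formed) = (426 + D) − (1162) = −736 + D
Setting this equal to −585 kJ gives D = 151 kJ/mol.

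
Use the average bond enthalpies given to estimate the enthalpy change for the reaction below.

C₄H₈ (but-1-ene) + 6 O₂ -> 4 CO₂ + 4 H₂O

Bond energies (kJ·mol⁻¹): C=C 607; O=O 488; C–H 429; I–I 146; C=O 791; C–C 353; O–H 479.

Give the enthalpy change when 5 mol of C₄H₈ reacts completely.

Bonds broken (reactants):
  C–C: 2 × 353 = 706
  C–H: 8 × 429 = 3432
  C=C: 1 × 607 = 607
  O=O: 6 × 488 = 2928
  Σ(broken) = 7673 kJ
Bonds formed (products):
  C=O: 8 × 791 = 6328
  O–H: 8 × 479 = 3832
  Σ(formed) = 10160 kJ
ΔH = Σ(broken) − Σ(formed) = 7673 − 10160 = −2487 kJ
For 5× the reaction as written: 5 × (−2487) = −12435 kJ

ΔH = −12435 kJ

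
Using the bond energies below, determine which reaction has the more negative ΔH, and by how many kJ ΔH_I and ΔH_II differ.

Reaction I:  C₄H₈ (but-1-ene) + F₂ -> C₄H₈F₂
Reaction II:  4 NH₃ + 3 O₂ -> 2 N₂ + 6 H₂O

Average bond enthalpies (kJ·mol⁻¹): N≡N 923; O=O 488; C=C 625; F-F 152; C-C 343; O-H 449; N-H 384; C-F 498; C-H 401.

Reaction I:
  Bonds broken (reactants):
    C-C: 2 × 343 = 686
    C-H: 8 × 401 = 3208
    C=C: 1 × 625 = 625
    F-F: 1 × 152 = 152
    Σ(broken) = 4671 kJ
  Bonds formed (products):
    C-C: 3 × 343 = 1029
    C-F: 2 × 498 = 996
    C-H: 8 × 401 = 3208
    Σ(formed) = 5233 kJ
  ΔH_I = 4671 − 5233 = −562 kJ
Reaction II:
  Bonds broken (reactants):
    N-H: 12 × 384 = 4608
    O=O: 3 × 488 = 1464
    Σ(broken) = 6072 kJ
  Bonds formed (products):
    N≡N: 2 × 923 = 1846
    O-H: 12 × 449 = 5388
    Σ(formed) = 7234 kJ
  ΔH_II = 6072 − 7234 = −1162 kJ
ΔH_I − ΔH_II = +600 kJ, so reaction II has the more negative ΔH; |ΔH_I − ΔH_II| = 600 kJ.

Reaction II, by 600 kJ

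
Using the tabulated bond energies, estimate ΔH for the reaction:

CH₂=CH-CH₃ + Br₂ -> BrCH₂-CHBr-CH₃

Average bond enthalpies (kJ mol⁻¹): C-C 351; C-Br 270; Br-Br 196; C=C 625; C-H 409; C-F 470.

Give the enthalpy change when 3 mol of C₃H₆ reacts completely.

Bonds broken (reactants):
  Br-Br: 1 × 196 = 196
  C-C: 1 × 351 = 351
  C-H: 6 × 409 = 2454
  C=C: 1 × 625 = 625
  Σ(broken) = 3626 kJ
Bonds formed (products):
  C-Br: 2 × 270 = 540
  C-C: 2 × 351 = 702
  C-H: 6 × 409 = 2454
  Σ(formed) = 3696 kJ
ΔH = Σ(broken) − Σ(formed) = 3626 − 3696 = −70 kJ
For 3× the reaction as written: 3 × (−70) = −210 kJ

ΔH = −210 kJ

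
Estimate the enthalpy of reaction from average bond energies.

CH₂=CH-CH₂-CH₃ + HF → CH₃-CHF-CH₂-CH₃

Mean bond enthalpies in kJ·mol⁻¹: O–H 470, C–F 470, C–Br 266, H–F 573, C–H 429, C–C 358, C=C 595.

ΔH ≈ −89 kJ

Bonds broken (reactants):
  C–C: 2 × 358 = 716
  C–H: 8 × 429 = 3432
  C=C: 1 × 595 = 595
  H–F: 1 × 573 = 573
  Σ(broken) = 5316 kJ
Bonds formed (products):
  C–C: 3 × 358 = 1074
  C–F: 1 × 470 = 470
  C–H: 9 × 429 = 3861
  Σ(formed) = 5405 kJ
ΔH = Σ(broken) − Σ(formed) = 5316 − 5405 = −89 kJ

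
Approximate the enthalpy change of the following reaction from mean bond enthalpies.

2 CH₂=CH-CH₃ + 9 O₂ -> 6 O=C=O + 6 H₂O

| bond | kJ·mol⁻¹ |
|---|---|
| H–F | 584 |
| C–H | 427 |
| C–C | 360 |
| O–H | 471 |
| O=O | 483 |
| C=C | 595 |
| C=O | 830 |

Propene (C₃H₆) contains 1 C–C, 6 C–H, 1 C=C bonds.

ΔH ≈ −4231 kJ

Bonds broken (reactants):
  C–C: 2 × 360 = 720
  C–H: 12 × 427 = 5124
  C=C: 2 × 595 = 1190
  O=O: 9 × 483 = 4347
  Σ(broken) = 11381 kJ
Bonds formed (products):
  C=O: 12 × 830 = 9960
  O–H: 12 × 471 = 5652
  Σ(formed) = 15612 kJ
ΔH = Σ(broken) − Σ(formed) = 11381 − 15612 = −4231 kJ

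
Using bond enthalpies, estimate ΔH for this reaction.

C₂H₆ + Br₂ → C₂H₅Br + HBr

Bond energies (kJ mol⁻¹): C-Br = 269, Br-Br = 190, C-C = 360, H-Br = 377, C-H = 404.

ΔH ≈ −52 kJ

Bonds broken (reactants):
  Br-Br: 1 × 190 = 190
  C-C: 1 × 360 = 360
  C-H: 6 × 404 = 2424
  Σ(broken) = 2974 kJ
Bonds formed (products):
  C-Br: 1 × 269 = 269
  C-C: 1 × 360 = 360
  C-H: 5 × 404 = 2020
  H-Br: 1 × 377 = 377
  Σ(formed) = 3026 kJ
ΔH = Σ(broken) − Σ(formed) = 2974 − 3026 = −52 kJ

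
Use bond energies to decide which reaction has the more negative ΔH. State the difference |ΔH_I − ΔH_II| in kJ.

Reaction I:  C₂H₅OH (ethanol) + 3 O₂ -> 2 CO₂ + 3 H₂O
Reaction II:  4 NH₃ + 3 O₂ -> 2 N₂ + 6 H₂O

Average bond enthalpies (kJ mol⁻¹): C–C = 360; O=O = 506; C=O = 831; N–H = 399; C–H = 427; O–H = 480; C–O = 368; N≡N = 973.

Reaction II, by 57 kJ

Reaction I:
  Bonds broken (reactants):
    C–C: 1 × 360 = 360
    C–H: 5 × 427 = 2135
    C–O: 1 × 368 = 368
    O–H: 1 × 480 = 480
    O=O: 3 × 506 = 1518
    Σ(broken) = 4861 kJ
  Bonds formed (products):
    C=O: 4 × 831 = 3324
    O–H: 6 × 480 = 2880
    Σ(formed) = 6204 kJ
  ΔH_I = 4861 − 6204 = −1343 kJ
Reaction II:
  Bonds broken (reactants):
    N–H: 12 × 399 = 4788
    O=O: 3 × 506 = 1518
    Σ(broken) = 6306 kJ
  Bonds formed (products):
    N≡N: 2 × 973 = 1946
    O–H: 12 × 480 = 5760
    Σ(formed) = 7706 kJ
  ΔH_II = 6306 − 7706 = −1400 kJ
ΔH_I − ΔH_II = +57 kJ, so reaction II has the more negative ΔH; |ΔH_I − ΔH_II| = 57 kJ.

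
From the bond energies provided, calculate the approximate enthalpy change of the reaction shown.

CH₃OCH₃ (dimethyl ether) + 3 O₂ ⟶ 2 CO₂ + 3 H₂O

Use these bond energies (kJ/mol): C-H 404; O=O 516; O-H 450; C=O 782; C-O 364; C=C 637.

Bonds broken (reactants):
  C-H: 6 × 404 = 2424
  C-O: 2 × 364 = 728
  O=O: 3 × 516 = 1548
  Σ(broken) = 4700 kJ
Bonds formed (products):
  C=O: 4 × 782 = 3128
  O-H: 6 × 450 = 2700
  Σ(formed) = 5828 kJ
ΔH = Σ(broken) − Σ(formed) = 4700 − 5828 = −1128 kJ

ΔH ≈ −1128 kJ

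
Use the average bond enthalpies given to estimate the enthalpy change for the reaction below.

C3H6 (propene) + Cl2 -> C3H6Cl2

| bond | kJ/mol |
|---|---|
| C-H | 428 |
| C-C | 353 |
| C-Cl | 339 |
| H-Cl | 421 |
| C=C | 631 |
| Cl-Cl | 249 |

Bonds broken (reactants):
  C-C: 1 × 353 = 353
  C-H: 6 × 428 = 2568
  C=C: 1 × 631 = 631
  Cl-Cl: 1 × 249 = 249
  Σ(broken) = 3801 kJ
Bonds formed (products):
  C-C: 2 × 353 = 706
  C-Cl: 2 × 339 = 678
  C-H: 6 × 428 = 2568
  Σ(formed) = 3952 kJ
ΔH = Σ(broken) − Σ(formed) = 3801 − 3952 = −151 kJ

ΔH ≈ −151 kJ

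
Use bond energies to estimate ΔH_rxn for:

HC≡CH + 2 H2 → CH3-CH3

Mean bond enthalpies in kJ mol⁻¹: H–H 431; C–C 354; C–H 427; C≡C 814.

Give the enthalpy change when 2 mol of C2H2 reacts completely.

ΔH = −772 kJ

Bonds broken (reactants):
  C≡C: 1 × 814 = 814
  C–H: 2 × 427 = 854
  H–H: 2 × 431 = 862
  Σ(broken) = 2530 kJ
Bonds formed (products):
  C–C: 1 × 354 = 354
  C–H: 6 × 427 = 2562
  Σ(formed) = 2916 kJ
ΔH = Σ(broken) − Σ(formed) = 2530 − 2916 = −386 kJ
For 2× the reaction as written: 2 × (−386) = −772 kJ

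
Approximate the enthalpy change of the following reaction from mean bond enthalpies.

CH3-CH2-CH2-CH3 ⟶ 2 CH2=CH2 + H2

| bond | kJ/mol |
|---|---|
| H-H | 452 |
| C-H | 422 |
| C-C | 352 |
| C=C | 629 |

ΔH ≈ +190 kJ

Bonds broken (reactants):
  C-C: 3 × 352 = 1056
  C-H: 10 × 422 = 4220
  Σ(broken) = 5276 kJ
Bonds formed (products):
  C-H: 8 × 422 = 3376
  C=C: 2 × 629 = 1258
  H-H: 1 × 452 = 452
  Σ(formed) = 5086 kJ
ΔH = Σ(broken) − Σ(formed) = 5276 − 5086 = +190 kJ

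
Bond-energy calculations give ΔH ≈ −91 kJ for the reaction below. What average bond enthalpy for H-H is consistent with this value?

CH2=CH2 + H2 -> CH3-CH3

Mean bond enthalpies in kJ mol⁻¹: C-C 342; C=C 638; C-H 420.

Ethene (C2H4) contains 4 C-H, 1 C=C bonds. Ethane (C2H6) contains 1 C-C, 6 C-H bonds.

Let D be the H-H bond energy.
Σ(broken) = 4×420 + 1×638 + 1×D = 2318 + D
Σ(formed) = 1×342 + 6×420 = 2862
ΔH = Σ(broken) − Σ(formed) = (2318 + D) − (2862) = −544 + D
Setting this equal to −91 kJ gives D = 453 kJ/mol.

D(H-H) ≈ 453 kJ/mol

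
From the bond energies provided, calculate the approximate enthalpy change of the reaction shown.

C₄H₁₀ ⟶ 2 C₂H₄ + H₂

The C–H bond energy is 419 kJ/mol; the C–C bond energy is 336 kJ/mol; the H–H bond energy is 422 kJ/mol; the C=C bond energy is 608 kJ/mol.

Bonds broken (reactants):
  C–C: 3 × 336 = 1008
  C–H: 10 × 419 = 4190
  Σ(broken) = 5198 kJ
Bonds formed (products):
  C–H: 8 × 419 = 3352
  C=C: 2 × 608 = 1216
  H–H: 1 × 422 = 422
  Σ(formed) = 4990 kJ
ΔH = Σ(broken) − Σ(formed) = 5198 − 4990 = +208 kJ

ΔH ≈ +208 kJ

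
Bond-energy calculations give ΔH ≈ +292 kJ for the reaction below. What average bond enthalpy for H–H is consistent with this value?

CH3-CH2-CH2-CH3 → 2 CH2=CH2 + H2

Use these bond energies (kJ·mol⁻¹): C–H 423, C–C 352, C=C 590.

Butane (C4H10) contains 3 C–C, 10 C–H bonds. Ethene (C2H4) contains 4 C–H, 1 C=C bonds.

D(H–H) ≈ 430 kJ/mol

Let D be the H–H bond energy.
Σ(broken) = 3×352 + 10×423 = 5286
Σ(formed) = 8×423 + 2×590 + 1×D = 4564 + D
ΔH = Σ(broken) − Σ(formed) = (5286) − (4564 + D) = +722 − D
Setting this equal to +292 kJ gives D = 430 kJ/mol.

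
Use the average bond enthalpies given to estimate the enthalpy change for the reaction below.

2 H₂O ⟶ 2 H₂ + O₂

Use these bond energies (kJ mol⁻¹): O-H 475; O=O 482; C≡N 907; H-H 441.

Bonds broken (reactants):
  O-H: 4 × 475 = 1900
  Σ(broken) = 1900 kJ
Bonds formed (products):
  H-H: 2 × 441 = 882
  O=O: 1 × 482 = 482
  Σ(formed) = 1364 kJ
ΔH = Σ(broken) − Σ(formed) = 1900 − 1364 = +536 kJ

ΔH ≈ +536 kJ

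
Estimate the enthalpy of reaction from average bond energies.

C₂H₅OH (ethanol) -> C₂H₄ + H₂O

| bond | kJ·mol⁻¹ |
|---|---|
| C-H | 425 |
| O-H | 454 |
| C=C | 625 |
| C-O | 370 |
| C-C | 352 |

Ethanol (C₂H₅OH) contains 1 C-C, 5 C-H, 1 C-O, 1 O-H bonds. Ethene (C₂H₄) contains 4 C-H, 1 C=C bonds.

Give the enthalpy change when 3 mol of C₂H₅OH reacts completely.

ΔH = +204 kJ

Bonds broken (reactants):
  C-C: 1 × 352 = 352
  C-H: 5 × 425 = 2125
  C-O: 1 × 370 = 370
  O-H: 1 × 454 = 454
  Σ(broken) = 3301 kJ
Bonds formed (products):
  C-H: 4 × 425 = 1700
  C=C: 1 × 625 = 625
  O-H: 2 × 454 = 908
  Σ(formed) = 3233 kJ
ΔH = Σ(broken) − Σ(formed) = 3301 − 3233 = +68 kJ
For 3× the reaction as written: 3 × (+68) = +204 kJ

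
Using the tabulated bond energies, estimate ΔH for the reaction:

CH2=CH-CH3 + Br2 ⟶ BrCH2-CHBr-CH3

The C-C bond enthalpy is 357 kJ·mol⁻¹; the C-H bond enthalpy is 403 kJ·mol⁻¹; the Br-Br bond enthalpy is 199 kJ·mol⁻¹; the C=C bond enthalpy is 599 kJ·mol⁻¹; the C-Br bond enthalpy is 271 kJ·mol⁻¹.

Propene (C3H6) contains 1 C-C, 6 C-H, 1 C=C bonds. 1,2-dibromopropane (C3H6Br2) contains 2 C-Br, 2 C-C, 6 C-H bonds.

ΔH ≈ −101 kJ

Bonds broken (reactants):
  Br-Br: 1 × 199 = 199
  C-C: 1 × 357 = 357
  C-H: 6 × 403 = 2418
  C=C: 1 × 599 = 599
  Σ(broken) = 3573 kJ
Bonds formed (products):
  C-Br: 2 × 271 = 542
  C-C: 2 × 357 = 714
  C-H: 6 × 403 = 2418
  Σ(formed) = 3674 kJ
ΔH = Σ(broken) − Σ(formed) = 3573 − 3674 = −101 kJ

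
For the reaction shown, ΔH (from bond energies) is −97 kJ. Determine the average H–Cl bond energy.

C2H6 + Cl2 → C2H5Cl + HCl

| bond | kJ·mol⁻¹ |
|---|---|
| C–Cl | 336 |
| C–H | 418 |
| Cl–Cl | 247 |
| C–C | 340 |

Let D be the H–Cl bond energy.
Σ(broken) = 1×340 + 6×418 + 1×247 = 3095
Σ(formed) = 1×340 + 1×336 + 5×418 + 1×D = 2766 + D
ΔH = Σ(broken) − Σ(formed) = (3095) − (2766 + D) = +329 − D
Setting this equal to −97 kJ gives D = 426 kJ/mol.

D(H–Cl) ≈ 426 kJ/mol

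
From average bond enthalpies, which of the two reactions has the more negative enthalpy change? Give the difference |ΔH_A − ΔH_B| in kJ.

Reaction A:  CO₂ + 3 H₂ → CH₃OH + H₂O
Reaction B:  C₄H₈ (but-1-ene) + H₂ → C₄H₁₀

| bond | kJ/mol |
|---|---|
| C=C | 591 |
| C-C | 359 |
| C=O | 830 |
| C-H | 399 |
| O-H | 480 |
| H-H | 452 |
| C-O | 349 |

Reaction A:
  Bonds broken (reactants):
    C=O: 2 × 830 = 1660
    H-H: 3 × 452 = 1356
    Σ(broken) = 3016 kJ
  Bonds formed (products):
    C-H: 3 × 399 = 1197
    C-O: 1 × 349 = 349
    O-H: 3 × 480 = 1440
    Σ(formed) = 2986 kJ
  ΔH_A = 3016 − 2986 = +30 kJ
Reaction B:
  Bonds broken (reactants):
    C-C: 2 × 359 = 718
    C-H: 8 × 399 = 3192
    C=C: 1 × 591 = 591
    H-H: 1 × 452 = 452
    Σ(broken) = 4953 kJ
  Bonds formed (products):
    C-C: 3 × 359 = 1077
    C-H: 10 × 399 = 3990
    Σ(formed) = 5067 kJ
  ΔH_B = 4953 − 5067 = −114 kJ
ΔH_A − ΔH_B = +144 kJ, so reaction B has the more negative ΔH; |ΔH_A − ΔH_B| = 144 kJ.

Reaction B, by 144 kJ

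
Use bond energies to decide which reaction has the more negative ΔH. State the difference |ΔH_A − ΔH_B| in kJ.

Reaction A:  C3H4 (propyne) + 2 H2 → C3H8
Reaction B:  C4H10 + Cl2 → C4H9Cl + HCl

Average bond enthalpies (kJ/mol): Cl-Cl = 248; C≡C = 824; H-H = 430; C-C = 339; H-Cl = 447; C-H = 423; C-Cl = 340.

Reaction A, by 231 kJ

Reaction A:
  Bonds broken (reactants):
    C≡C: 1 × 824 = 824
    C-C: 1 × 339 = 339
    C-H: 4 × 423 = 1692
    H-H: 2 × 430 = 860
    Σ(broken) = 3715 kJ
  Bonds formed (products):
    C-C: 2 × 339 = 678
    C-H: 8 × 423 = 3384
    Σ(formed) = 4062 kJ
  ΔH_A = 3715 − 4062 = −347 kJ
Reaction B:
  Bonds broken (reactants):
    C-C: 3 × 339 = 1017
    C-H: 10 × 423 = 4230
    Cl-Cl: 1 × 248 = 248
    Σ(broken) = 5495 kJ
  Bonds formed (products):
    C-C: 3 × 339 = 1017
    C-Cl: 1 × 340 = 340
    C-H: 9 × 423 = 3807
    H-Cl: 1 × 447 = 447
    Σ(formed) = 5611 kJ
  ΔH_B = 5495 − 5611 = −116 kJ
ΔH_A − ΔH_B = −231 kJ, so reaction A has the more negative ΔH; |ΔH_A − ΔH_B| = 231 kJ.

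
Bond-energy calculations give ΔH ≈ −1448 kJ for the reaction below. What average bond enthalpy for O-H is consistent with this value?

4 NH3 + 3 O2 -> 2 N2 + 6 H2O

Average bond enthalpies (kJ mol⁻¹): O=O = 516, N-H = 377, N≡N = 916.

Let D be the O-H bond energy.
Σ(broken) = 12×377 + 3×516 = 6072
Σ(formed) = 2×916 + 12×D = 1832 + 12D
ΔH = Σ(broken) − Σ(formed) = (6072) − (1832 + 12D) = +4240 − 12D
Setting this equal to −1448 kJ gives 12D = 5688, so D = 474 kJ/mol.

D(O-H) ≈ 474 kJ/mol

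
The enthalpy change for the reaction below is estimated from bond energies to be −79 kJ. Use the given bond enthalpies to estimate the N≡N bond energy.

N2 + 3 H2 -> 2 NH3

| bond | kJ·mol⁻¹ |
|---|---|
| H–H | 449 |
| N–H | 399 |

D(N≡N) ≈ 968 kJ/mol

Let D be the N≡N bond energy.
Σ(broken) = 3×449 + 1×D = 1347 + D
Σ(formed) = 6×399 = 2394
ΔH = Σ(broken) − Σ(formed) = (1347 + D) − (2394) = −1047 + D
Setting this equal to −79 kJ gives D = 968 kJ/mol.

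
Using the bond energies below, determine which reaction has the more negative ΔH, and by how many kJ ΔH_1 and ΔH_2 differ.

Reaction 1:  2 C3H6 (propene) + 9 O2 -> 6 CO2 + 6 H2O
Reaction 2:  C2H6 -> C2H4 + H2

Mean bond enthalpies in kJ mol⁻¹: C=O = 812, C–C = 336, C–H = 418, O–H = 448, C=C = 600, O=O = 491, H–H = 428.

Reaction 1, by 3957 kJ

Reaction 1:
  Bonds broken (reactants):
    C–C: 2 × 336 = 672
    C–H: 12 × 418 = 5016
    C=C: 2 × 600 = 1200
    O=O: 9 × 491 = 4419
    Σ(broken) = 11307 kJ
  Bonds formed (products):
    C=O: 12 × 812 = 9744
    O–H: 12 × 448 = 5376
    Σ(formed) = 15120 kJ
  ΔH_1 = 11307 − 15120 = −3813 kJ
Reaction 2:
  Bonds broken (reactants):
    C–C: 1 × 336 = 336
    C–H: 6 × 418 = 2508
    Σ(broken) = 2844 kJ
  Bonds formed (products):
    C–H: 4 × 418 = 1672
    C=C: 1 × 600 = 600
    H–H: 1 × 428 = 428
    Σ(formed) = 2700 kJ
  ΔH_2 = 2844 − 2700 = +144 kJ
ΔH_1 − ΔH_2 = −3957 kJ, so reaction 1 has the more negative ΔH; |ΔH_1 − ΔH_2| = 3957 kJ.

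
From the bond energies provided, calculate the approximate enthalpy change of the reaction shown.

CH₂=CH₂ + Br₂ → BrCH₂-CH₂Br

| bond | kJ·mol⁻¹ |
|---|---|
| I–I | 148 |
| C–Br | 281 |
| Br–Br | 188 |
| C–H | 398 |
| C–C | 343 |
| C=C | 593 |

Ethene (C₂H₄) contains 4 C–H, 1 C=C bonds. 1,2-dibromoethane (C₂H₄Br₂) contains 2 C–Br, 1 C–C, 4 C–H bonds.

ΔH ≈ −124 kJ

Bonds broken (reactants):
  Br–Br: 1 × 188 = 188
  C–H: 4 × 398 = 1592
  C=C: 1 × 593 = 593
  Σ(broken) = 2373 kJ
Bonds formed (products):
  C–Br: 2 × 281 = 562
  C–C: 1 × 343 = 343
  C–H: 4 × 398 = 1592
  Σ(formed) = 2497 kJ
ΔH = Σ(broken) − Σ(formed) = 2373 − 2497 = −124 kJ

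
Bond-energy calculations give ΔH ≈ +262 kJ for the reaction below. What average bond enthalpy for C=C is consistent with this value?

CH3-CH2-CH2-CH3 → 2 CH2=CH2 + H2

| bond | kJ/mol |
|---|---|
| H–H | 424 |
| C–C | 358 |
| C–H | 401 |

D(C=C) ≈ 595 kJ/mol

Let D be the C=C bond energy.
Σ(broken) = 3×358 + 10×401 = 5084
Σ(formed) = 8×401 + 2×D + 1×424 = 3632 + 2D
ΔH = Σ(broken) − Σ(formed) = (5084) − (3632 + 2D) = +1452 − 2D
Setting this equal to +262 kJ gives 2D = 1190, so D = 595 kJ/mol.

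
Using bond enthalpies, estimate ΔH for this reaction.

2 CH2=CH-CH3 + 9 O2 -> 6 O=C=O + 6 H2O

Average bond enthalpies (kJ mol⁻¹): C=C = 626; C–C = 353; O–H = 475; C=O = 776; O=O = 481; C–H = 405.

Bonds broken (reactants):
  C–C: 2 × 353 = 706
  C–H: 12 × 405 = 4860
  C=C: 2 × 626 = 1252
  O=O: 9 × 481 = 4329
  Σ(broken) = 11147 kJ
Bonds formed (products):
  C=O: 12 × 776 = 9312
  O–H: 12 × 475 = 5700
  Σ(formed) = 15012 kJ
ΔH = Σ(broken) − Σ(formed) = 11147 − 15012 = −3865 kJ

ΔH ≈ −3865 kJ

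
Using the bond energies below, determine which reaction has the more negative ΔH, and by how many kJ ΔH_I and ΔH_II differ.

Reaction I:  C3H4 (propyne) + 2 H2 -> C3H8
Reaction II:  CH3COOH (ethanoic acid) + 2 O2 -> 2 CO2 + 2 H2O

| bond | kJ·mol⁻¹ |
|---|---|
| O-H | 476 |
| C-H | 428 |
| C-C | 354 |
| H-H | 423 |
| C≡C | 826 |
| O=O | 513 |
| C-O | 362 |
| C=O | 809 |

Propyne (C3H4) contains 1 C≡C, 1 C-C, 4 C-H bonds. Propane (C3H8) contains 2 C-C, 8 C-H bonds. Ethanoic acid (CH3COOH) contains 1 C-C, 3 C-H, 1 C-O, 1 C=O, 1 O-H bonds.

Reaction I:
  Bonds broken (reactants):
    C≡C: 1 × 826 = 826
    C-C: 1 × 354 = 354
    C-H: 4 × 428 = 1712
    H-H: 2 × 423 = 846
    Σ(broken) = 3738 kJ
  Bonds formed (products):
    C-C: 2 × 354 = 708
    C-H: 8 × 428 = 3424
    Σ(formed) = 4132 kJ
  ΔH_I = 3738 − 4132 = −394 kJ
Reaction II:
  Bonds broken (reactants):
    C-C: 1 × 354 = 354
    C-H: 3 × 428 = 1284
    C-O: 1 × 362 = 362
    C=O: 1 × 809 = 809
    O-H: 1 × 476 = 476
    O=O: 2 × 513 = 1026
    Σ(broken) = 4311 kJ
  Bonds formed (products):
    C=O: 4 × 809 = 3236
    O-H: 4 × 476 = 1904
    Σ(formed) = 5140 kJ
  ΔH_II = 4311 − 5140 = −829 kJ
ΔH_I − ΔH_II = +435 kJ, so reaction II has the more negative ΔH; |ΔH_I − ΔH_II| = 435 kJ.

Reaction II, by 435 kJ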